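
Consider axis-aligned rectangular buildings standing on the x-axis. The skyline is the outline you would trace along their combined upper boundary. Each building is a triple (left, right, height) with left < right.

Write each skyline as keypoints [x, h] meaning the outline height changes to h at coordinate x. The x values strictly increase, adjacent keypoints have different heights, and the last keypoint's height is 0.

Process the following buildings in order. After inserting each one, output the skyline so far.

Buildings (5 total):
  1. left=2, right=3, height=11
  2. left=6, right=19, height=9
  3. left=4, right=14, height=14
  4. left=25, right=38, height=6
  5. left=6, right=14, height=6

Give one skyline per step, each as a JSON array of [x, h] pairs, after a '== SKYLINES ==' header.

== SKYLINES ==
[[2,11],[3,0]]
[[2,11],[3,0],[6,9],[19,0]]
[[2,11],[3,0],[4,14],[14,9],[19,0]]
[[2,11],[3,0],[4,14],[14,9],[19,0],[25,6],[38,0]]
[[2,11],[3,0],[4,14],[14,9],[19,0],[25,6],[38,0]]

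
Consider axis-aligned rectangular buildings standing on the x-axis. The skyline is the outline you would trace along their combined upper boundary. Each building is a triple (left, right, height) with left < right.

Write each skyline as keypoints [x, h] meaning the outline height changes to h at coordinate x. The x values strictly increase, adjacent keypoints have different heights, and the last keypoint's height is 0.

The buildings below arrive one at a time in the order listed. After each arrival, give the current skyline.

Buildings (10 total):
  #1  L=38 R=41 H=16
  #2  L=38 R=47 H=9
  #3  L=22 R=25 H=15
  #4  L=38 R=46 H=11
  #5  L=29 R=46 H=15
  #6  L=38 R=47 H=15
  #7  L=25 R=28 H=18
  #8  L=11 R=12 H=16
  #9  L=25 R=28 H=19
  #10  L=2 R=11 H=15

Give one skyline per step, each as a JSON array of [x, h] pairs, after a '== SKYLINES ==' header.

== SKYLINES ==
[[38,16],[41,0]]
[[38,16],[41,9],[47,0]]
[[22,15],[25,0],[38,16],[41,9],[47,0]]
[[22,15],[25,0],[38,16],[41,11],[46,9],[47,0]]
[[22,15],[25,0],[29,15],[38,16],[41,15],[46,9],[47,0]]
[[22,15],[25,0],[29,15],[38,16],[41,15],[47,0]]
[[22,15],[25,18],[28,0],[29,15],[38,16],[41,15],[47,0]]
[[11,16],[12,0],[22,15],[25,18],[28,0],[29,15],[38,16],[41,15],[47,0]]
[[11,16],[12,0],[22,15],[25,19],[28,0],[29,15],[38,16],[41,15],[47,0]]
[[2,15],[11,16],[12,0],[22,15],[25,19],[28,0],[29,15],[38,16],[41,15],[47,0]]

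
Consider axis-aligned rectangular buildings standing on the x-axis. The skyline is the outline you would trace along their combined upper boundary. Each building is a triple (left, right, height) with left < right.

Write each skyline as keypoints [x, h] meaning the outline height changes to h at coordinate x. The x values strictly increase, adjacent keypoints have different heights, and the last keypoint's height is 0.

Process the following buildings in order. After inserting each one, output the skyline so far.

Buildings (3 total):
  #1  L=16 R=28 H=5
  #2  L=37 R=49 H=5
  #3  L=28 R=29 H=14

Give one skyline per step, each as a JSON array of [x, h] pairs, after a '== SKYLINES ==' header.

== SKYLINES ==
[[16,5],[28,0]]
[[16,5],[28,0],[37,5],[49,0]]
[[16,5],[28,14],[29,0],[37,5],[49,0]]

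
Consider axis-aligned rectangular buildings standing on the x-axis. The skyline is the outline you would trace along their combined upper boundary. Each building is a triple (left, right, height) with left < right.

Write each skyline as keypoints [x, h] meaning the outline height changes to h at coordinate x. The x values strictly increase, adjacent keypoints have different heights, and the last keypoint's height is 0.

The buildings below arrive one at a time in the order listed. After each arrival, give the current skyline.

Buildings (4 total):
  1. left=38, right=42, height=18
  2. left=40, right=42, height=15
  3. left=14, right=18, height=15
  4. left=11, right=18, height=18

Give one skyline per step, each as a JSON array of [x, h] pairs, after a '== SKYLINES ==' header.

== SKYLINES ==
[[38,18],[42,0]]
[[38,18],[42,0]]
[[14,15],[18,0],[38,18],[42,0]]
[[11,18],[18,0],[38,18],[42,0]]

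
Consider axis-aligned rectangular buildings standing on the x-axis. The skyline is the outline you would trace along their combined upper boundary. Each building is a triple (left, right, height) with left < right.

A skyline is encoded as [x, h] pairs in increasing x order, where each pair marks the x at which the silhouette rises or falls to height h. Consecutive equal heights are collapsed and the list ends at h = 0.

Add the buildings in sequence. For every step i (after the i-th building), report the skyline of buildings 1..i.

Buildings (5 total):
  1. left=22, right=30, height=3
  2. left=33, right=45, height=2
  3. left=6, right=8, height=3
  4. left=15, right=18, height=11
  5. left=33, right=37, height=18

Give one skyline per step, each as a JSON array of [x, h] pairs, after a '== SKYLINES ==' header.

== SKYLINES ==
[[22,3],[30,0]]
[[22,3],[30,0],[33,2],[45,0]]
[[6,3],[8,0],[22,3],[30,0],[33,2],[45,0]]
[[6,3],[8,0],[15,11],[18,0],[22,3],[30,0],[33,2],[45,0]]
[[6,3],[8,0],[15,11],[18,0],[22,3],[30,0],[33,18],[37,2],[45,0]]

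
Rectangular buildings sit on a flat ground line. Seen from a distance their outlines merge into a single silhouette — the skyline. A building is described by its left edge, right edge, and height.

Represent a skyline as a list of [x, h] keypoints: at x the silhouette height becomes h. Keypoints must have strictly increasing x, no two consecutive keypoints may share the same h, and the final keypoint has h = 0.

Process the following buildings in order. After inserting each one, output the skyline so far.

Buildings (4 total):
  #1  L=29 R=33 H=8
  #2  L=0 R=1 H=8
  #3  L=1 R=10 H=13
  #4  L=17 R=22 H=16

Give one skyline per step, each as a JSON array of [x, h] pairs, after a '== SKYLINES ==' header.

== SKYLINES ==
[[29,8],[33,0]]
[[0,8],[1,0],[29,8],[33,0]]
[[0,8],[1,13],[10,0],[29,8],[33,0]]
[[0,8],[1,13],[10,0],[17,16],[22,0],[29,8],[33,0]]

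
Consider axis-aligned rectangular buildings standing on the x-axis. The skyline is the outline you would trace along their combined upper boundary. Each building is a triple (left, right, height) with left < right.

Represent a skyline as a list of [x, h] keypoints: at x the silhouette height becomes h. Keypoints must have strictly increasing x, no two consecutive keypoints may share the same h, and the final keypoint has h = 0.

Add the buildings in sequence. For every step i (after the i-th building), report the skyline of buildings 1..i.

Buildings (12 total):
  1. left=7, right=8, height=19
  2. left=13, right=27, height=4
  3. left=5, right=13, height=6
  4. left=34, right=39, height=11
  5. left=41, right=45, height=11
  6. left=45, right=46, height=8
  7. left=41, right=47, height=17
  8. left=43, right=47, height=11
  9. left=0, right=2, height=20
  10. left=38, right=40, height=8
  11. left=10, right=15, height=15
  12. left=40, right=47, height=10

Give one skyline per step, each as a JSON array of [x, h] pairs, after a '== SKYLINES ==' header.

== SKYLINES ==
[[7,19],[8,0]]
[[7,19],[8,0],[13,4],[27,0]]
[[5,6],[7,19],[8,6],[13,4],[27,0]]
[[5,6],[7,19],[8,6],[13,4],[27,0],[34,11],[39,0]]
[[5,6],[7,19],[8,6],[13,4],[27,0],[34,11],[39,0],[41,11],[45,0]]
[[5,6],[7,19],[8,6],[13,4],[27,0],[34,11],[39,0],[41,11],[45,8],[46,0]]
[[5,6],[7,19],[8,6],[13,4],[27,0],[34,11],[39,0],[41,17],[47,0]]
[[5,6],[7,19],[8,6],[13,4],[27,0],[34,11],[39,0],[41,17],[47,0]]
[[0,20],[2,0],[5,6],[7,19],[8,6],[13,4],[27,0],[34,11],[39,0],[41,17],[47,0]]
[[0,20],[2,0],[5,6],[7,19],[8,6],[13,4],[27,0],[34,11],[39,8],[40,0],[41,17],[47,0]]
[[0,20],[2,0],[5,6],[7,19],[8,6],[10,15],[15,4],[27,0],[34,11],[39,8],[40,0],[41,17],[47,0]]
[[0,20],[2,0],[5,6],[7,19],[8,6],[10,15],[15,4],[27,0],[34,11],[39,8],[40,10],[41,17],[47,0]]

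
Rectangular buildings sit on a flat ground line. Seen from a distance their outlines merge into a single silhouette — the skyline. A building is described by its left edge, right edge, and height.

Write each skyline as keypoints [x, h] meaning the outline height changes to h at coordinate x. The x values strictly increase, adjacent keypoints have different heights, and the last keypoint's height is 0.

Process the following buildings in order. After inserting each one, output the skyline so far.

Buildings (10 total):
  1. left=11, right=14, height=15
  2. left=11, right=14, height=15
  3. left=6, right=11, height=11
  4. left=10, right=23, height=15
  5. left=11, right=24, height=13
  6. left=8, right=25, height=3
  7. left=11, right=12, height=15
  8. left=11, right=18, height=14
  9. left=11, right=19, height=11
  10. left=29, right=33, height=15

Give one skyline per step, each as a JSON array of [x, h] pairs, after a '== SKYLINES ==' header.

== SKYLINES ==
[[11,15],[14,0]]
[[11,15],[14,0]]
[[6,11],[11,15],[14,0]]
[[6,11],[10,15],[23,0]]
[[6,11],[10,15],[23,13],[24,0]]
[[6,11],[10,15],[23,13],[24,3],[25,0]]
[[6,11],[10,15],[23,13],[24,3],[25,0]]
[[6,11],[10,15],[23,13],[24,3],[25,0]]
[[6,11],[10,15],[23,13],[24,3],[25,0]]
[[6,11],[10,15],[23,13],[24,3],[25,0],[29,15],[33,0]]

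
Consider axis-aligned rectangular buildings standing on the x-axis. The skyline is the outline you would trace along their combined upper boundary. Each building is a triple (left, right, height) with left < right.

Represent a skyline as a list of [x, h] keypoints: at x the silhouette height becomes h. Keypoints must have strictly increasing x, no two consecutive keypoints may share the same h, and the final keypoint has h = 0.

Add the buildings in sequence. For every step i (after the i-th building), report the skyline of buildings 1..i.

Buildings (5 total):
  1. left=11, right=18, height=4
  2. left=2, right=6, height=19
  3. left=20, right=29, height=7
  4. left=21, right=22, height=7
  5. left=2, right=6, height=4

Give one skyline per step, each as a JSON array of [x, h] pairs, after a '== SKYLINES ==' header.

== SKYLINES ==
[[11,4],[18,0]]
[[2,19],[6,0],[11,4],[18,0]]
[[2,19],[6,0],[11,4],[18,0],[20,7],[29,0]]
[[2,19],[6,0],[11,4],[18,0],[20,7],[29,0]]
[[2,19],[6,0],[11,4],[18,0],[20,7],[29,0]]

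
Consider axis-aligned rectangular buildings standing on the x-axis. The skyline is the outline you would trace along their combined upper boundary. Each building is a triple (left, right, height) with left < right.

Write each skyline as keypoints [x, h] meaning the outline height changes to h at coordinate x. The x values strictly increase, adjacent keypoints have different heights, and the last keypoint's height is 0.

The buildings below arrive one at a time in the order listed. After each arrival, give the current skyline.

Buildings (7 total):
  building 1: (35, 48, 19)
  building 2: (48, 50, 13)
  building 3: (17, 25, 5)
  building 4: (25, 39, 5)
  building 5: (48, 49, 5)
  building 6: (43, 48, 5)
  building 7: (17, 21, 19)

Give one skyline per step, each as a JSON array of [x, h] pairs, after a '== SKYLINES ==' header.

== SKYLINES ==
[[35,19],[48,0]]
[[35,19],[48,13],[50,0]]
[[17,5],[25,0],[35,19],[48,13],[50,0]]
[[17,5],[35,19],[48,13],[50,0]]
[[17,5],[35,19],[48,13],[50,0]]
[[17,5],[35,19],[48,13],[50,0]]
[[17,19],[21,5],[35,19],[48,13],[50,0]]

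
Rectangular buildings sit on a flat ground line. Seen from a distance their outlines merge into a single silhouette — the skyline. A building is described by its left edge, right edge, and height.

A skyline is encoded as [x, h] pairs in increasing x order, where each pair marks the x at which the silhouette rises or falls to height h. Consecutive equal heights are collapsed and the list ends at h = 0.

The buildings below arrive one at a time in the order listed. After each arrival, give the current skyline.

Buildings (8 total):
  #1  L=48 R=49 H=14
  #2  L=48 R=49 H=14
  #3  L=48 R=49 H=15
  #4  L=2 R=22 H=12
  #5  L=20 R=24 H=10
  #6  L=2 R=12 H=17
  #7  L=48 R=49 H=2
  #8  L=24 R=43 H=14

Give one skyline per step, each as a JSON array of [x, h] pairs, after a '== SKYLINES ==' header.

== SKYLINES ==
[[48,14],[49,0]]
[[48,14],[49,0]]
[[48,15],[49,0]]
[[2,12],[22,0],[48,15],[49,0]]
[[2,12],[22,10],[24,0],[48,15],[49,0]]
[[2,17],[12,12],[22,10],[24,0],[48,15],[49,0]]
[[2,17],[12,12],[22,10],[24,0],[48,15],[49,0]]
[[2,17],[12,12],[22,10],[24,14],[43,0],[48,15],[49,0]]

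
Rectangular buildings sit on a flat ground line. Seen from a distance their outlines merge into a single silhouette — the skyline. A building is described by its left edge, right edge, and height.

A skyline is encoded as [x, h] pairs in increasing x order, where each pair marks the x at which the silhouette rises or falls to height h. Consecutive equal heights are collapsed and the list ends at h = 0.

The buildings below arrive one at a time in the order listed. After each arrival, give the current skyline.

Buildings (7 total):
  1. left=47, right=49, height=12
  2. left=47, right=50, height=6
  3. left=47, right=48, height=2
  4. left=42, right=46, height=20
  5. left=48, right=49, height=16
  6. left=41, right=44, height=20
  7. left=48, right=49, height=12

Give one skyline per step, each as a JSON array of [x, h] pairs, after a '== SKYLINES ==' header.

== SKYLINES ==
[[47,12],[49,0]]
[[47,12],[49,6],[50,0]]
[[47,12],[49,6],[50,0]]
[[42,20],[46,0],[47,12],[49,6],[50,0]]
[[42,20],[46,0],[47,12],[48,16],[49,6],[50,0]]
[[41,20],[46,0],[47,12],[48,16],[49,6],[50,0]]
[[41,20],[46,0],[47,12],[48,16],[49,6],[50,0]]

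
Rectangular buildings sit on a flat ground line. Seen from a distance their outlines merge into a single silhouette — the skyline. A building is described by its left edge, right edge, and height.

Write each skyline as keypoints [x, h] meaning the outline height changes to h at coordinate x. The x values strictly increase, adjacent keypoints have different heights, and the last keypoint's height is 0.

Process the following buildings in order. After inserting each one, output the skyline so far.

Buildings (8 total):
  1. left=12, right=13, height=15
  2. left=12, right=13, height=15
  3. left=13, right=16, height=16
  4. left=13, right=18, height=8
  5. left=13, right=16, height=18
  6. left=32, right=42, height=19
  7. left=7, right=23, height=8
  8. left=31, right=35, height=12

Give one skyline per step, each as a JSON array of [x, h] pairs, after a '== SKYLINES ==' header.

== SKYLINES ==
[[12,15],[13,0]]
[[12,15],[13,0]]
[[12,15],[13,16],[16,0]]
[[12,15],[13,16],[16,8],[18,0]]
[[12,15],[13,18],[16,8],[18,0]]
[[12,15],[13,18],[16,8],[18,0],[32,19],[42,0]]
[[7,8],[12,15],[13,18],[16,8],[23,0],[32,19],[42,0]]
[[7,8],[12,15],[13,18],[16,8],[23,0],[31,12],[32,19],[42,0]]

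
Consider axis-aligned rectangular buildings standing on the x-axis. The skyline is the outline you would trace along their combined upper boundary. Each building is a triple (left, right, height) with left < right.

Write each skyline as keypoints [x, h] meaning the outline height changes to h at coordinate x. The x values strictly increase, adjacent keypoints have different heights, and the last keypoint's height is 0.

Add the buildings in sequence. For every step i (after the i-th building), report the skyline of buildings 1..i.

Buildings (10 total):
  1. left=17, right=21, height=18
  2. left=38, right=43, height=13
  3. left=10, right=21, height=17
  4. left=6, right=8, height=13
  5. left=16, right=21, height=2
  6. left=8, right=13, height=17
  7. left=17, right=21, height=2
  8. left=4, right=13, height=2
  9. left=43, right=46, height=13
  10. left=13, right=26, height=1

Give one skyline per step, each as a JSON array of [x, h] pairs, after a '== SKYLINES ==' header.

== SKYLINES ==
[[17,18],[21,0]]
[[17,18],[21,0],[38,13],[43,0]]
[[10,17],[17,18],[21,0],[38,13],[43,0]]
[[6,13],[8,0],[10,17],[17,18],[21,0],[38,13],[43,0]]
[[6,13],[8,0],[10,17],[17,18],[21,0],[38,13],[43,0]]
[[6,13],[8,17],[17,18],[21,0],[38,13],[43,0]]
[[6,13],[8,17],[17,18],[21,0],[38,13],[43,0]]
[[4,2],[6,13],[8,17],[17,18],[21,0],[38,13],[43,0]]
[[4,2],[6,13],[8,17],[17,18],[21,0],[38,13],[46,0]]
[[4,2],[6,13],[8,17],[17,18],[21,1],[26,0],[38,13],[46,0]]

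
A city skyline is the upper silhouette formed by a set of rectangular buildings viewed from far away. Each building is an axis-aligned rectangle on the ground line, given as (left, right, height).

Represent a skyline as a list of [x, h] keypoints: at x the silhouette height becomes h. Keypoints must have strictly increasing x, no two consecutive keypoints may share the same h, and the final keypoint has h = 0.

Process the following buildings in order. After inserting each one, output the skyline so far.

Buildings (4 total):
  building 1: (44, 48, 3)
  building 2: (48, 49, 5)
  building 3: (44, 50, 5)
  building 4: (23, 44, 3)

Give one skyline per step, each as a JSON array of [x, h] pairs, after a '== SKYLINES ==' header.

== SKYLINES ==
[[44,3],[48,0]]
[[44,3],[48,5],[49,0]]
[[44,5],[50,0]]
[[23,3],[44,5],[50,0]]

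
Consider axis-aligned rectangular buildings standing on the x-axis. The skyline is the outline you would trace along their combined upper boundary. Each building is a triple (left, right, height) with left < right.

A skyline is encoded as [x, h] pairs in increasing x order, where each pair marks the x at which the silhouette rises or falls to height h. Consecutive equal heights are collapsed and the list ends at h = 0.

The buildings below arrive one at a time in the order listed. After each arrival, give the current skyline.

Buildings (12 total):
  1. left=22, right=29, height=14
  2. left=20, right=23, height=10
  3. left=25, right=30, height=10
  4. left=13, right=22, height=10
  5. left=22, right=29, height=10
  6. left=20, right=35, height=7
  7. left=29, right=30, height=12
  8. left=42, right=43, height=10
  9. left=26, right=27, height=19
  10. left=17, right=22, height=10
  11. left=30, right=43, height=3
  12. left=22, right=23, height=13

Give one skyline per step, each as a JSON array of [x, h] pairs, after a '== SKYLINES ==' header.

== SKYLINES ==
[[22,14],[29,0]]
[[20,10],[22,14],[29,0]]
[[20,10],[22,14],[29,10],[30,0]]
[[13,10],[22,14],[29,10],[30,0]]
[[13,10],[22,14],[29,10],[30,0]]
[[13,10],[22,14],[29,10],[30,7],[35,0]]
[[13,10],[22,14],[29,12],[30,7],[35,0]]
[[13,10],[22,14],[29,12],[30,7],[35,0],[42,10],[43,0]]
[[13,10],[22,14],[26,19],[27,14],[29,12],[30,7],[35,0],[42,10],[43,0]]
[[13,10],[22,14],[26,19],[27,14],[29,12],[30,7],[35,0],[42,10],[43,0]]
[[13,10],[22,14],[26,19],[27,14],[29,12],[30,7],[35,3],[42,10],[43,0]]
[[13,10],[22,14],[26,19],[27,14],[29,12],[30,7],[35,3],[42,10],[43,0]]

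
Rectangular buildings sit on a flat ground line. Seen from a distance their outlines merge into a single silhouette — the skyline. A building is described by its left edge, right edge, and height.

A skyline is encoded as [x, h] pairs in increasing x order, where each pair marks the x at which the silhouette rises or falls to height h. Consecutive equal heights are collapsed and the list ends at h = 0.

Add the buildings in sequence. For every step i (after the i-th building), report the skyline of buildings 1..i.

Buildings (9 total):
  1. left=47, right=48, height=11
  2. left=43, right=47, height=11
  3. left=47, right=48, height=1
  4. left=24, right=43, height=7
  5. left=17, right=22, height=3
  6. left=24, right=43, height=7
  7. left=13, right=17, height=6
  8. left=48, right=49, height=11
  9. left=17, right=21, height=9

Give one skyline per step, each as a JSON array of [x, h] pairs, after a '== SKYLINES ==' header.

== SKYLINES ==
[[47,11],[48,0]]
[[43,11],[48,0]]
[[43,11],[48,0]]
[[24,7],[43,11],[48,0]]
[[17,3],[22,0],[24,7],[43,11],[48,0]]
[[17,3],[22,0],[24,7],[43,11],[48,0]]
[[13,6],[17,3],[22,0],[24,7],[43,11],[48,0]]
[[13,6],[17,3],[22,0],[24,7],[43,11],[49,0]]
[[13,6],[17,9],[21,3],[22,0],[24,7],[43,11],[49,0]]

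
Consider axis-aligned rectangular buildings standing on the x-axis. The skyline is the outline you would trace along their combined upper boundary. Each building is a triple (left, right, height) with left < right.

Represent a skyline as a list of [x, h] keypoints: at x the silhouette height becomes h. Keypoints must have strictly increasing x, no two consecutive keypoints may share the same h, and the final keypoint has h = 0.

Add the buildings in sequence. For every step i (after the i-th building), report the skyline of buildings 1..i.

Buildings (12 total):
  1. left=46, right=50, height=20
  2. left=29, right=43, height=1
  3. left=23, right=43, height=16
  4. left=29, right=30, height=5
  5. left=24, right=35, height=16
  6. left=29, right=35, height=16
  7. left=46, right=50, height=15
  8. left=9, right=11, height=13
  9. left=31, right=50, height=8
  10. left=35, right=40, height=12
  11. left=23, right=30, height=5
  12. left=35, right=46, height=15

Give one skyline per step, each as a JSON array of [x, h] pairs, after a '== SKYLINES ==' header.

== SKYLINES ==
[[46,20],[50,0]]
[[29,1],[43,0],[46,20],[50,0]]
[[23,16],[43,0],[46,20],[50,0]]
[[23,16],[43,0],[46,20],[50,0]]
[[23,16],[43,0],[46,20],[50,0]]
[[23,16],[43,0],[46,20],[50,0]]
[[23,16],[43,0],[46,20],[50,0]]
[[9,13],[11,0],[23,16],[43,0],[46,20],[50,0]]
[[9,13],[11,0],[23,16],[43,8],[46,20],[50,0]]
[[9,13],[11,0],[23,16],[43,8],[46,20],[50,0]]
[[9,13],[11,0],[23,16],[43,8],[46,20],[50,0]]
[[9,13],[11,0],[23,16],[43,15],[46,20],[50,0]]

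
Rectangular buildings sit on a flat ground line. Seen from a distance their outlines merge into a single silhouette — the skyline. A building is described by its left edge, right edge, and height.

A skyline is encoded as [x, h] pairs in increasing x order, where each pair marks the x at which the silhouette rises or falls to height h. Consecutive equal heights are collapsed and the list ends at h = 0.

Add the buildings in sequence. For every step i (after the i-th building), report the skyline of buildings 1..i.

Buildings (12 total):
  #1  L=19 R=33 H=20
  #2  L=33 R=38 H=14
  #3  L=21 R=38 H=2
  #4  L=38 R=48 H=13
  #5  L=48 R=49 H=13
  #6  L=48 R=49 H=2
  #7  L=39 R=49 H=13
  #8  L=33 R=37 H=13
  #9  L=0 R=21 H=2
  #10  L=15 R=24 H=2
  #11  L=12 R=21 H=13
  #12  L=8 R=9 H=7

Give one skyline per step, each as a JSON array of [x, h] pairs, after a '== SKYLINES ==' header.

== SKYLINES ==
[[19,20],[33,0]]
[[19,20],[33,14],[38,0]]
[[19,20],[33,14],[38,0]]
[[19,20],[33,14],[38,13],[48,0]]
[[19,20],[33,14],[38,13],[49,0]]
[[19,20],[33,14],[38,13],[49,0]]
[[19,20],[33,14],[38,13],[49,0]]
[[19,20],[33,14],[38,13],[49,0]]
[[0,2],[19,20],[33,14],[38,13],[49,0]]
[[0,2],[19,20],[33,14],[38,13],[49,0]]
[[0,2],[12,13],[19,20],[33,14],[38,13],[49,0]]
[[0,2],[8,7],[9,2],[12,13],[19,20],[33,14],[38,13],[49,0]]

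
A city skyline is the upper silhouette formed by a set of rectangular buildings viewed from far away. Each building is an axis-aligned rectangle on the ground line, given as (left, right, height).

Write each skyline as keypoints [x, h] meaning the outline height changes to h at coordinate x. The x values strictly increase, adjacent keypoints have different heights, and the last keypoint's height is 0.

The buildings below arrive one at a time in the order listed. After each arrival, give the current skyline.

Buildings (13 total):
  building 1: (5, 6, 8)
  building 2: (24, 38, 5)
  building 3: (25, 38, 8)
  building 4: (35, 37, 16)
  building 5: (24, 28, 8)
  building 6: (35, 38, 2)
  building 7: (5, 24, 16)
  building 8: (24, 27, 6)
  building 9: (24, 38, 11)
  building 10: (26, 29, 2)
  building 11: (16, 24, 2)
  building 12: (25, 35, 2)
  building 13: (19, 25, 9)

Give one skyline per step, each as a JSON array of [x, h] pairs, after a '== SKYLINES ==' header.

== SKYLINES ==
[[5,8],[6,0]]
[[5,8],[6,0],[24,5],[38,0]]
[[5,8],[6,0],[24,5],[25,8],[38,0]]
[[5,8],[6,0],[24,5],[25,8],[35,16],[37,8],[38,0]]
[[5,8],[6,0],[24,8],[35,16],[37,8],[38,0]]
[[5,8],[6,0],[24,8],[35,16],[37,8],[38,0]]
[[5,16],[24,8],[35,16],[37,8],[38,0]]
[[5,16],[24,8],[35,16],[37,8],[38,0]]
[[5,16],[24,11],[35,16],[37,11],[38,0]]
[[5,16],[24,11],[35,16],[37,11],[38,0]]
[[5,16],[24,11],[35,16],[37,11],[38,0]]
[[5,16],[24,11],[35,16],[37,11],[38,0]]
[[5,16],[24,11],[35,16],[37,11],[38,0]]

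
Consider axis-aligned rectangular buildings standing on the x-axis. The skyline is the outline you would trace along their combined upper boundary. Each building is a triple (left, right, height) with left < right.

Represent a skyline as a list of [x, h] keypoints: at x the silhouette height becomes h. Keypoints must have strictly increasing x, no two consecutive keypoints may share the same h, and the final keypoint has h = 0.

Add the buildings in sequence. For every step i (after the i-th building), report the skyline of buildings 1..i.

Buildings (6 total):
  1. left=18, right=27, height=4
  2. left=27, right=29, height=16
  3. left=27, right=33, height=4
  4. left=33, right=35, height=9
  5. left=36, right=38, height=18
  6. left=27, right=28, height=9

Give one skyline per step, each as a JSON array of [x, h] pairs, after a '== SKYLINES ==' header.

== SKYLINES ==
[[18,4],[27,0]]
[[18,4],[27,16],[29,0]]
[[18,4],[27,16],[29,4],[33,0]]
[[18,4],[27,16],[29,4],[33,9],[35,0]]
[[18,4],[27,16],[29,4],[33,9],[35,0],[36,18],[38,0]]
[[18,4],[27,16],[29,4],[33,9],[35,0],[36,18],[38,0]]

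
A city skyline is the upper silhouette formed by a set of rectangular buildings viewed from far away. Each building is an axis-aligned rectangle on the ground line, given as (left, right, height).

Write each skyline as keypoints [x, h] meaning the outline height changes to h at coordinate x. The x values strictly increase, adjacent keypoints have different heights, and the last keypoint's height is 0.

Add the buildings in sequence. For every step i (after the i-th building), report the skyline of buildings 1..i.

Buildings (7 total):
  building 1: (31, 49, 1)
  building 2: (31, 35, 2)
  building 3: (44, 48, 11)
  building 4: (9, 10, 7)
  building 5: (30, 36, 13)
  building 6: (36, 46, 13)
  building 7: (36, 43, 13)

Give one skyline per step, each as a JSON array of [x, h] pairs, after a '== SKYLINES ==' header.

== SKYLINES ==
[[31,1],[49,0]]
[[31,2],[35,1],[49,0]]
[[31,2],[35,1],[44,11],[48,1],[49,0]]
[[9,7],[10,0],[31,2],[35,1],[44,11],[48,1],[49,0]]
[[9,7],[10,0],[30,13],[36,1],[44,11],[48,1],[49,0]]
[[9,7],[10,0],[30,13],[46,11],[48,1],[49,0]]
[[9,7],[10,0],[30,13],[46,11],[48,1],[49,0]]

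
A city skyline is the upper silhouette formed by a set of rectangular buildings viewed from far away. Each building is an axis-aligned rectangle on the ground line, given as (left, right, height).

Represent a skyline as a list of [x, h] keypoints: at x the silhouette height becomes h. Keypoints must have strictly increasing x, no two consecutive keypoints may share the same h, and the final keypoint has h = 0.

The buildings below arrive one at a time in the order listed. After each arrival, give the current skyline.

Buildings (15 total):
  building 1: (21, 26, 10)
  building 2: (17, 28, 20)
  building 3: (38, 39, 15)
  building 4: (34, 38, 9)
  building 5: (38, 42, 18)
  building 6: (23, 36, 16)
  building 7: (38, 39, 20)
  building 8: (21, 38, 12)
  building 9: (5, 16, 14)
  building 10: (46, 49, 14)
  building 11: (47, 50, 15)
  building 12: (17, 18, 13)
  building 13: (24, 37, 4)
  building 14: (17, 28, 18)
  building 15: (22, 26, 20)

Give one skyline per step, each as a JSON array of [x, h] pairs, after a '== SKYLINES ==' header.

== SKYLINES ==
[[21,10],[26,0]]
[[17,20],[28,0]]
[[17,20],[28,0],[38,15],[39,0]]
[[17,20],[28,0],[34,9],[38,15],[39,0]]
[[17,20],[28,0],[34,9],[38,18],[42,0]]
[[17,20],[28,16],[36,9],[38,18],[42,0]]
[[17,20],[28,16],[36,9],[38,20],[39,18],[42,0]]
[[17,20],[28,16],[36,12],[38,20],[39,18],[42,0]]
[[5,14],[16,0],[17,20],[28,16],[36,12],[38,20],[39,18],[42,0]]
[[5,14],[16,0],[17,20],[28,16],[36,12],[38,20],[39,18],[42,0],[46,14],[49,0]]
[[5,14],[16,0],[17,20],[28,16],[36,12],[38,20],[39,18],[42,0],[46,14],[47,15],[50,0]]
[[5,14],[16,0],[17,20],[28,16],[36,12],[38,20],[39,18],[42,0],[46,14],[47,15],[50,0]]
[[5,14],[16,0],[17,20],[28,16],[36,12],[38,20],[39,18],[42,0],[46,14],[47,15],[50,0]]
[[5,14],[16,0],[17,20],[28,16],[36,12],[38,20],[39,18],[42,0],[46,14],[47,15],[50,0]]
[[5,14],[16,0],[17,20],[28,16],[36,12],[38,20],[39,18],[42,0],[46,14],[47,15],[50,0]]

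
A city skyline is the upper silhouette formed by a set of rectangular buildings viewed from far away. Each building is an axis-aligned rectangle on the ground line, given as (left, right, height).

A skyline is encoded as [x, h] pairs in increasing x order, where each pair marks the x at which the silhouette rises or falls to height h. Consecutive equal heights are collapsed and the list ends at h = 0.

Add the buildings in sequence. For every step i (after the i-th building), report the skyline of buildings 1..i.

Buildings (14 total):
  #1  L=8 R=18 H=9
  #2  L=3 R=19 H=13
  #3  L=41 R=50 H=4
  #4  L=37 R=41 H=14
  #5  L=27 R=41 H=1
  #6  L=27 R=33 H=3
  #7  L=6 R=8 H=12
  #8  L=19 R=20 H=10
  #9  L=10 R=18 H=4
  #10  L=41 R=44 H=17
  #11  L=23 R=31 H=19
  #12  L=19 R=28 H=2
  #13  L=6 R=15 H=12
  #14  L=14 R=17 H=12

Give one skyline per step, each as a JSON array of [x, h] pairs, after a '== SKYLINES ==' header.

== SKYLINES ==
[[8,9],[18,0]]
[[3,13],[19,0]]
[[3,13],[19,0],[41,4],[50,0]]
[[3,13],[19,0],[37,14],[41,4],[50,0]]
[[3,13],[19,0],[27,1],[37,14],[41,4],[50,0]]
[[3,13],[19,0],[27,3],[33,1],[37,14],[41,4],[50,0]]
[[3,13],[19,0],[27,3],[33,1],[37,14],[41,4],[50,0]]
[[3,13],[19,10],[20,0],[27,3],[33,1],[37,14],[41,4],[50,0]]
[[3,13],[19,10],[20,0],[27,3],[33,1],[37,14],[41,4],[50,0]]
[[3,13],[19,10],[20,0],[27,3],[33,1],[37,14],[41,17],[44,4],[50,0]]
[[3,13],[19,10],[20,0],[23,19],[31,3],[33,1],[37,14],[41,17],[44,4],[50,0]]
[[3,13],[19,10],[20,2],[23,19],[31,3],[33,1],[37,14],[41,17],[44,4],[50,0]]
[[3,13],[19,10],[20,2],[23,19],[31,3],[33,1],[37,14],[41,17],[44,4],[50,0]]
[[3,13],[19,10],[20,2],[23,19],[31,3],[33,1],[37,14],[41,17],[44,4],[50,0]]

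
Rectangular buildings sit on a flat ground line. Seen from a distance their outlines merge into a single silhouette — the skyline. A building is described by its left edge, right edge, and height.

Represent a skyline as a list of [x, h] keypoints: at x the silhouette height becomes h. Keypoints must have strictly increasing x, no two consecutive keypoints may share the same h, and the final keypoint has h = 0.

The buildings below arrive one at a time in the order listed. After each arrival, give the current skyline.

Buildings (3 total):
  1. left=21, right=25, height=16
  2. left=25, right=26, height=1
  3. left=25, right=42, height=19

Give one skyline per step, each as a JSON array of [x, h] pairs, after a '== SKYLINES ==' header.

== SKYLINES ==
[[21,16],[25,0]]
[[21,16],[25,1],[26,0]]
[[21,16],[25,19],[42,0]]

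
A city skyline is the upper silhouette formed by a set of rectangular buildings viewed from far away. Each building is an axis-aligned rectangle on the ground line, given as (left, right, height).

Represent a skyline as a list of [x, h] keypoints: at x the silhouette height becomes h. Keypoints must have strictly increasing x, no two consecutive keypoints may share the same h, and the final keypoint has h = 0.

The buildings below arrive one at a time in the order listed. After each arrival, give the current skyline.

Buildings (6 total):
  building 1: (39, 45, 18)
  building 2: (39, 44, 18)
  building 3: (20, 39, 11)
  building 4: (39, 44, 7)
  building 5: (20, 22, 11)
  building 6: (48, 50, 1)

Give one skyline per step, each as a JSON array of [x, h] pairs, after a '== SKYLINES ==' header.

== SKYLINES ==
[[39,18],[45,0]]
[[39,18],[45,0]]
[[20,11],[39,18],[45,0]]
[[20,11],[39,18],[45,0]]
[[20,11],[39,18],[45,0]]
[[20,11],[39,18],[45,0],[48,1],[50,0]]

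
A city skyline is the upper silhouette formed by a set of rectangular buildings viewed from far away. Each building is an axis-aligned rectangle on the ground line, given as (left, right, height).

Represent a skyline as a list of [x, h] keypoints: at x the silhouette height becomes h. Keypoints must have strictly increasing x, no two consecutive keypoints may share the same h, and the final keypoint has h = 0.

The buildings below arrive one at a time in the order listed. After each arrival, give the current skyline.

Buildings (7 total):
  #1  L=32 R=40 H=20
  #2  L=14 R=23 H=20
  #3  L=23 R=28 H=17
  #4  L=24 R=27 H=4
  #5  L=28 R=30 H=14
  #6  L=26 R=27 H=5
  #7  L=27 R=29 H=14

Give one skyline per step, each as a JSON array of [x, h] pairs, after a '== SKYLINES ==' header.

== SKYLINES ==
[[32,20],[40,0]]
[[14,20],[23,0],[32,20],[40,0]]
[[14,20],[23,17],[28,0],[32,20],[40,0]]
[[14,20],[23,17],[28,0],[32,20],[40,0]]
[[14,20],[23,17],[28,14],[30,0],[32,20],[40,0]]
[[14,20],[23,17],[28,14],[30,0],[32,20],[40,0]]
[[14,20],[23,17],[28,14],[30,0],[32,20],[40,0]]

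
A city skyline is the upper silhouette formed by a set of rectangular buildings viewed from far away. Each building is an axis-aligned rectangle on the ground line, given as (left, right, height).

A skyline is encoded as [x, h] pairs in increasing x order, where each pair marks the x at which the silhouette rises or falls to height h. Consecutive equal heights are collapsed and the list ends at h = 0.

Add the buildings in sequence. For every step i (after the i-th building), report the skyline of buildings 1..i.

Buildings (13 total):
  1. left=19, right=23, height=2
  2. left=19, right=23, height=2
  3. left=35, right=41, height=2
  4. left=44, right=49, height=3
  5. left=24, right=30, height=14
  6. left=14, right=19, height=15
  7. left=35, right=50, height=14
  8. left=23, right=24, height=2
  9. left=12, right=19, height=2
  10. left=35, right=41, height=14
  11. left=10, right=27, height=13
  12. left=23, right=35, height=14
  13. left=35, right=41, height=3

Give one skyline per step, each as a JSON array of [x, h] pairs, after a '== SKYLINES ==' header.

== SKYLINES ==
[[19,2],[23,0]]
[[19,2],[23,0]]
[[19,2],[23,0],[35,2],[41,0]]
[[19,2],[23,0],[35,2],[41,0],[44,3],[49,0]]
[[19,2],[23,0],[24,14],[30,0],[35,2],[41,0],[44,3],[49,0]]
[[14,15],[19,2],[23,0],[24,14],[30,0],[35,2],[41,0],[44,3],[49,0]]
[[14,15],[19,2],[23,0],[24,14],[30,0],[35,14],[50,0]]
[[14,15],[19,2],[24,14],[30,0],[35,14],[50,0]]
[[12,2],[14,15],[19,2],[24,14],[30,0],[35,14],[50,0]]
[[12,2],[14,15],[19,2],[24,14],[30,0],[35,14],[50,0]]
[[10,13],[14,15],[19,13],[24,14],[30,0],[35,14],[50,0]]
[[10,13],[14,15],[19,13],[23,14],[50,0]]
[[10,13],[14,15],[19,13],[23,14],[50,0]]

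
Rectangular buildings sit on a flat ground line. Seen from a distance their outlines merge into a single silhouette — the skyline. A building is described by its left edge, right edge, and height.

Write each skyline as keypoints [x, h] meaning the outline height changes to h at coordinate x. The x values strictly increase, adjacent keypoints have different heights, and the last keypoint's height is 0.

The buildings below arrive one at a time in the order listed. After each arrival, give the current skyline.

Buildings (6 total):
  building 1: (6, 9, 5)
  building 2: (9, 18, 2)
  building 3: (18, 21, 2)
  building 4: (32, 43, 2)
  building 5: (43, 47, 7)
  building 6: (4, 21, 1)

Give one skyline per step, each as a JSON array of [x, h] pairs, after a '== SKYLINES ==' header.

== SKYLINES ==
[[6,5],[9,0]]
[[6,5],[9,2],[18,0]]
[[6,5],[9,2],[21,0]]
[[6,5],[9,2],[21,0],[32,2],[43,0]]
[[6,5],[9,2],[21,0],[32,2],[43,7],[47,0]]
[[4,1],[6,5],[9,2],[21,0],[32,2],[43,7],[47,0]]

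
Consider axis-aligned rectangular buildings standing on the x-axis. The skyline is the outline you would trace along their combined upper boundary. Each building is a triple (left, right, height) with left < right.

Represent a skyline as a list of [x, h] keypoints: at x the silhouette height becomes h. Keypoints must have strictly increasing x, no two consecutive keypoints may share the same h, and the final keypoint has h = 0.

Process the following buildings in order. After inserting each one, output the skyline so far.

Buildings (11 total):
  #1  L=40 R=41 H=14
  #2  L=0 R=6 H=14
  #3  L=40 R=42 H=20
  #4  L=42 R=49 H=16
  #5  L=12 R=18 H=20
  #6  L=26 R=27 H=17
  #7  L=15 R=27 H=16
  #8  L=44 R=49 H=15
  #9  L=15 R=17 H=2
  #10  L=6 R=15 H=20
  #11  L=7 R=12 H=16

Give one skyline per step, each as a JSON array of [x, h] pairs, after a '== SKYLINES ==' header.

== SKYLINES ==
[[40,14],[41,0]]
[[0,14],[6,0],[40,14],[41,0]]
[[0,14],[6,0],[40,20],[42,0]]
[[0,14],[6,0],[40,20],[42,16],[49,0]]
[[0,14],[6,0],[12,20],[18,0],[40,20],[42,16],[49,0]]
[[0,14],[6,0],[12,20],[18,0],[26,17],[27,0],[40,20],[42,16],[49,0]]
[[0,14],[6,0],[12,20],[18,16],[26,17],[27,0],[40,20],[42,16],[49,0]]
[[0,14],[6,0],[12,20],[18,16],[26,17],[27,0],[40,20],[42,16],[49,0]]
[[0,14],[6,0],[12,20],[18,16],[26,17],[27,0],[40,20],[42,16],[49,0]]
[[0,14],[6,20],[18,16],[26,17],[27,0],[40,20],[42,16],[49,0]]
[[0,14],[6,20],[18,16],[26,17],[27,0],[40,20],[42,16],[49,0]]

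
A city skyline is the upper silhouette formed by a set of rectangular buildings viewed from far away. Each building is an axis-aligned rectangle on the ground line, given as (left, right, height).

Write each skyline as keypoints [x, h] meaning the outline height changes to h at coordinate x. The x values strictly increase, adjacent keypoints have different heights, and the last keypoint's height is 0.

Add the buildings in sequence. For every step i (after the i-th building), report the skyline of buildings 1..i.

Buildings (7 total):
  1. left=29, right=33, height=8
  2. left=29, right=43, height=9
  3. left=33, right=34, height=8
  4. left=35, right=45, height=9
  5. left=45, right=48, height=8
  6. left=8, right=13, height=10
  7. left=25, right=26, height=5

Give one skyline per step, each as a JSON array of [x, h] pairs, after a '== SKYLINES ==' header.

== SKYLINES ==
[[29,8],[33,0]]
[[29,9],[43,0]]
[[29,9],[43,0]]
[[29,9],[45,0]]
[[29,9],[45,8],[48,0]]
[[8,10],[13,0],[29,9],[45,8],[48,0]]
[[8,10],[13,0],[25,5],[26,0],[29,9],[45,8],[48,0]]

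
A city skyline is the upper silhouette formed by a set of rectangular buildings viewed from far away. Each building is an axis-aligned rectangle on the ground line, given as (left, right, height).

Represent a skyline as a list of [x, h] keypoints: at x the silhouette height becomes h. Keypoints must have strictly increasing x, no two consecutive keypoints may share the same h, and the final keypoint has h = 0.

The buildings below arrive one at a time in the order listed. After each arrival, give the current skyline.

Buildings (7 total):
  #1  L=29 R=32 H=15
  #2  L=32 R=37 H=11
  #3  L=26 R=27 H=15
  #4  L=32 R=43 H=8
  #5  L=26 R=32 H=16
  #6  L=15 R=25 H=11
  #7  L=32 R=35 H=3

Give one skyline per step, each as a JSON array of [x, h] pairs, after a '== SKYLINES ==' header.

== SKYLINES ==
[[29,15],[32,0]]
[[29,15],[32,11],[37,0]]
[[26,15],[27,0],[29,15],[32,11],[37,0]]
[[26,15],[27,0],[29,15],[32,11],[37,8],[43,0]]
[[26,16],[32,11],[37,8],[43,0]]
[[15,11],[25,0],[26,16],[32,11],[37,8],[43,0]]
[[15,11],[25,0],[26,16],[32,11],[37,8],[43,0]]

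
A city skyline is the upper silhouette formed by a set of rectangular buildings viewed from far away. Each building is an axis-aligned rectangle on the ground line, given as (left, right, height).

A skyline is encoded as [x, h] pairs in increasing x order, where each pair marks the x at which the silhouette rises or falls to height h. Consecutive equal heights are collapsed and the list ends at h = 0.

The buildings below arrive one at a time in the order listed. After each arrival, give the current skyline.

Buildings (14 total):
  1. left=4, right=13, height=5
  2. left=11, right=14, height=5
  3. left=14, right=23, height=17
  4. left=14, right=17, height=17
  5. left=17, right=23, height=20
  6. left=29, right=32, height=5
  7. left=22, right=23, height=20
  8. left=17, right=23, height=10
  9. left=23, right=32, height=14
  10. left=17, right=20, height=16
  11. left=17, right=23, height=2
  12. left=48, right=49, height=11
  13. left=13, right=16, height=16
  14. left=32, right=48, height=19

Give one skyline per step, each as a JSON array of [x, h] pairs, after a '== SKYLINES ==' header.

== SKYLINES ==
[[4,5],[13,0]]
[[4,5],[14,0]]
[[4,5],[14,17],[23,0]]
[[4,5],[14,17],[23,0]]
[[4,5],[14,17],[17,20],[23,0]]
[[4,5],[14,17],[17,20],[23,0],[29,5],[32,0]]
[[4,5],[14,17],[17,20],[23,0],[29,5],[32,0]]
[[4,5],[14,17],[17,20],[23,0],[29,5],[32,0]]
[[4,5],[14,17],[17,20],[23,14],[32,0]]
[[4,5],[14,17],[17,20],[23,14],[32,0]]
[[4,5],[14,17],[17,20],[23,14],[32,0]]
[[4,5],[14,17],[17,20],[23,14],[32,0],[48,11],[49,0]]
[[4,5],[13,16],[14,17],[17,20],[23,14],[32,0],[48,11],[49,0]]
[[4,5],[13,16],[14,17],[17,20],[23,14],[32,19],[48,11],[49,0]]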